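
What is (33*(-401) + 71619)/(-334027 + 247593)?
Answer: -29193/43217 ≈ -0.67550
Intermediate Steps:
(33*(-401) + 71619)/(-334027 + 247593) = (-13233 + 71619)/(-86434) = 58386*(-1/86434) = -29193/43217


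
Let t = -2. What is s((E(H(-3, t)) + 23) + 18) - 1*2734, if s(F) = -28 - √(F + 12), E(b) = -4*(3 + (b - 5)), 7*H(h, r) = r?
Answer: -2762 - √3045/7 ≈ -2769.9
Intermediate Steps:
H(h, r) = r/7
E(b) = 8 - 4*b (E(b) = -4*(3 + (-5 + b)) = -4*(-2 + b) = 8 - 4*b)
s(F) = -28 - √(12 + F)
s((E(H(-3, t)) + 23) + 18) - 1*2734 = (-28 - √(12 + (((8 - 4*(-2)/7) + 23) + 18))) - 1*2734 = (-28 - √(12 + (((8 - 4*(-2/7)) + 23) + 18))) - 2734 = (-28 - √(12 + (((8 + 8/7) + 23) + 18))) - 2734 = (-28 - √(12 + ((64/7 + 23) + 18))) - 2734 = (-28 - √(12 + (225/7 + 18))) - 2734 = (-28 - √(12 + 351/7)) - 2734 = (-28 - √(435/7)) - 2734 = (-28 - √3045/7) - 2734 = -2762 - √3045/7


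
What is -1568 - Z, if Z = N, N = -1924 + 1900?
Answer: -1544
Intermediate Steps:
N = -24
Z = -24
-1568 - Z = -1568 - 1*(-24) = -1568 + 24 = -1544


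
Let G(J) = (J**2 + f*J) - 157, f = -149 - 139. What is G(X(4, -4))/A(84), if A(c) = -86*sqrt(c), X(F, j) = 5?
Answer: 131*sqrt(21)/301 ≈ 1.9944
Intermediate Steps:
f = -288
G(J) = -157 + J**2 - 288*J (G(J) = (J**2 - 288*J) - 157 = -157 + J**2 - 288*J)
G(X(4, -4))/A(84) = (-157 + 5**2 - 288*5)/((-172*sqrt(21))) = (-157 + 25 - 1440)/((-172*sqrt(21))) = -1572*(-sqrt(21)/3612) = -(-131)*sqrt(21)/301 = 131*sqrt(21)/301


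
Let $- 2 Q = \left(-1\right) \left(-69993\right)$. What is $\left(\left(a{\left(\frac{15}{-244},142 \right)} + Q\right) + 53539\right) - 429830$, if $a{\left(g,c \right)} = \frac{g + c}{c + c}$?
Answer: $- \frac{28500543967}{69296} \approx -4.1129 \cdot 10^{5}$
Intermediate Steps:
$Q = - \frac{69993}{2}$ ($Q = - \frac{\left(-1\right) \left(-69993\right)}{2} = \left(- \frac{1}{2}\right) 69993 = - \frac{69993}{2} \approx -34997.0$)
$a{\left(g,c \right)} = \frac{c + g}{2 c}$
$\left(\left(a{\left(\frac{15}{-244},142 \right)} + Q\right) + 53539\right) - 429830 = \left(\left(\frac{142 + \frac{15}{-244}}{2 \cdot 142} - \frac{69993}{2}\right) + 53539\right) - 429830 = \left(\left(\frac{1}{2} \cdot \frac{1}{142} \left(142 + 15 \left(- \frac{1}{244}\right)\right) - \frac{69993}{2}\right) + 53539\right) - 429830 = \left(\left(\frac{1}{2} \cdot \frac{1}{142} \left(142 - \frac{15}{244}\right) - \frac{69993}{2}\right) + 53539\right) - 429830 = \left(\left(\frac{1}{2} \cdot \frac{1}{142} \cdot \frac{34633}{244} - \frac{69993}{2}\right) + 53539\right) - 429830 = \left(\left(\frac{34633}{69296} - \frac{69993}{2}\right) + 53539\right) - 429830 = \left(- \frac{2425082831}{69296} + 53539\right) - 429830 = \frac{1284955713}{69296} - 429830 = - \frac{28500543967}{69296}$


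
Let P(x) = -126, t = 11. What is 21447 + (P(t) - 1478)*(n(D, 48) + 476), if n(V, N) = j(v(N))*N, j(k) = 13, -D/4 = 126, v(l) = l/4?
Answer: -1742953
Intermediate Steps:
v(l) = l/4 (v(l) = l*(¼) = l/4)
D = -504 (D = -4*126 = -504)
n(V, N) = 13*N
21447 + (P(t) - 1478)*(n(D, 48) + 476) = 21447 + (-126 - 1478)*(13*48 + 476) = 21447 - 1604*(624 + 476) = 21447 - 1604*1100 = 21447 - 1764400 = -1742953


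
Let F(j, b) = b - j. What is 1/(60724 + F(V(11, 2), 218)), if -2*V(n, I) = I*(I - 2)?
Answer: 1/60942 ≈ 1.6409e-5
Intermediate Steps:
V(n, I) = -I*(-2 + I)/2 (V(n, I) = -I*(I - 2)/2 = -I*(-2 + I)/2)
1/(60724 + F(V(11, 2), 218)) = 1/(60724 + (218 - 2*(2 - 1*2)/2)) = 1/(60724 + (218 - 2*(2 - 2)/2)) = 1/(60724 + (218 - 2*0/2)) = 1/(60724 + (218 - 1*0)) = 1/(60724 + (218 + 0)) = 1/(60724 + 218) = 1/60942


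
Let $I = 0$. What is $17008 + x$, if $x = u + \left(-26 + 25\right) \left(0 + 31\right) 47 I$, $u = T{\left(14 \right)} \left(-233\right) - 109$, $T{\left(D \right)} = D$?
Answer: $13637$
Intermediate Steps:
$u = -3371$ ($u = 14 \left(-233\right) - 109 = -3262 - 109 = -3371$)
$x = -3371$ ($x = -3371 + \left(-26 + 25\right) \left(0 + 31\right) 47 \cdot 0 = -3371 + \left(-1\right) 31 \cdot 47 \cdot 0 = -3371 + \left(-31\right) 47 \cdot 0 = -3371 - 0 = -3371 + 0 = -3371$)
$17008 + x = 17008 - 3371 = 13637$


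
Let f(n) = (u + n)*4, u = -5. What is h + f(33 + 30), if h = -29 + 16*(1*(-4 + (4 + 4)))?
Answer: 267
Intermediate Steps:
f(n) = -20 + 4*n (f(n) = (-5 + n)*4 = -20 + 4*n)
h = 35 (h = -29 + 16*(1*(-4 + 8)) = -29 + 16*(1*4) = -29 + 16*4 = -29 + 64 = 35)
h + f(33 + 30) = 35 + (-20 + 4*(33 + 30)) = 35 + (-20 + 4*63) = 35 + (-20 + 252) = 35 + 232 = 267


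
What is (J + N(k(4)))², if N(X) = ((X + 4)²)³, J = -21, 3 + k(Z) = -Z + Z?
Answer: 400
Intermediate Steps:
k(Z) = -3 (k(Z) = -3 + (-Z + Z) = -3 + 0 = -3)
N(X) = (4 + X)⁶ (N(X) = ((4 + X)²)³ = (4 + X)⁶)
(J + N(k(4)))² = (-21 + (4 - 3)⁶)² = (-21 + 1⁶)² = (-21 + 1)² = (-20)² = 400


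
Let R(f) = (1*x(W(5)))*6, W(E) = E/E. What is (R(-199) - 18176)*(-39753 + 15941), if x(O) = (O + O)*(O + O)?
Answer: 432235424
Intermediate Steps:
W(E) = 1
x(O) = 4*O² (x(O) = (2*O)*(2*O) = 4*O²)
R(f) = 24 (R(f) = (1*(4*1²))*6 = (1*(4*1))*6 = (1*4)*6 = 4*6 = 24)
(R(-199) - 18176)*(-39753 + 15941) = (24 - 18176)*(-39753 + 15941) = -18152*(-23812) = 432235424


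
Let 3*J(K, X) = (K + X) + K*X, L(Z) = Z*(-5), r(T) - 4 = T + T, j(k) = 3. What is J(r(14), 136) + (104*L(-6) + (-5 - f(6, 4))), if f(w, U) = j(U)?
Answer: 13856/3 ≈ 4618.7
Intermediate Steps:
f(w, U) = 3
r(T) = 4 + 2*T (r(T) = 4 + (T + T) = 4 + 2*T)
L(Z) = -5*Z
J(K, X) = K/3 + X/3 + K*X/3 (J(K, X) = ((K + X) + K*X)/3 = (K + X + K*X)/3 = K/3 + X/3 + K*X/3)
J(r(14), 136) + (104*L(-6) + (-5 - f(6, 4))) = ((4 + 2*14)/3 + (⅓)*136 + (⅓)*(4 + 2*14)*136) + (104*(-5*(-6)) + (-5 - 1*3)) = ((4 + 28)/3 + 136/3 + (⅓)*(4 + 28)*136) + (104*30 + (-5 - 3)) = ((⅓)*32 + 136/3 + (⅓)*32*136) + (3120 - 8) = (32/3 + 136/3 + 4352/3) + 3112 = 4520/3 + 3112 = 13856/3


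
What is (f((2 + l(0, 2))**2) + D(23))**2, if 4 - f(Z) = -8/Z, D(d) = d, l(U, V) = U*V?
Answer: 841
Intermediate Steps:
f(Z) = 4 + 8/Z (f(Z) = 4 - (-8)/Z = 4 + 8/Z)
(f((2 + l(0, 2))**2) + D(23))**2 = ((4 + 8/((2 + 0*2)**2)) + 23)**2 = ((4 + 8/((2 + 0)**2)) + 23)**2 = ((4 + 8/(2**2)) + 23)**2 = ((4 + 8/4) + 23)**2 = ((4 + 8*(1/4)) + 23)**2 = ((4 + 2) + 23)**2 = (6 + 23)**2 = 29**2 = 841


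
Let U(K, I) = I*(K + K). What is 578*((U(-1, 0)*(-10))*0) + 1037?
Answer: 1037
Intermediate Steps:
U(K, I) = 2*I*K (U(K, I) = I*(2*K) = 2*I*K)
578*((U(-1, 0)*(-10))*0) + 1037 = 578*(((2*0*(-1))*(-10))*0) + 1037 = 578*((0*(-10))*0) + 1037 = 578*(0*0) + 1037 = 578*0 + 1037 = 0 + 1037 = 1037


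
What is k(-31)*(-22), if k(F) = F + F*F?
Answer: -20460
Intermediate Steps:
k(F) = F + F²
k(-31)*(-22) = -31*(1 - 31)*(-22) = -31*(-30)*(-22) = 930*(-22) = -20460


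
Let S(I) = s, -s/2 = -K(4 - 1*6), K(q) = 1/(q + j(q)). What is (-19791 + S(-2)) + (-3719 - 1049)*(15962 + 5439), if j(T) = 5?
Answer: -306179275/3 ≈ -1.0206e+8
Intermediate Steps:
K(q) = 1/(5 + q) (K(q) = 1/(q + 5) = 1/(5 + q))
s = ⅔ (s = -(-2)/(5 + (4 - 1*6)) = -(-2)/(5 + (4 - 6)) = -(-2)/(5 - 2) = -(-2)/3 = -2*(-⅓) = ⅔ ≈ 0.66667)
S(I) = ⅔
(-19791 + S(-2)) + (-3719 - 1049)*(15962 + 5439) = (-19791 + ⅔) + (-3719 - 1049)*(15962 + 5439) = -59371/3 - 4768*21401 = -59371/3 - 102039968 = -306179275/3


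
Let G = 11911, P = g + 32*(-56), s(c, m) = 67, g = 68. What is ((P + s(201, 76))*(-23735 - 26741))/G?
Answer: 83638732/11911 ≈ 7022.0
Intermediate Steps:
P = -1724 (P = 68 + 32*(-56) = 68 - 1792 = -1724)
((P + s(201, 76))*(-23735 - 26741))/G = ((-1724 + 67)*(-23735 - 26741))/11911 = -1657*(-50476)*(1/11911) = 83638732*(1/11911) = 83638732/11911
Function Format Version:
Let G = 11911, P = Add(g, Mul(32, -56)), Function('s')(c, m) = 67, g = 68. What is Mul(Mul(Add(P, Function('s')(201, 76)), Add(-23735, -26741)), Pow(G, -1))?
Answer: Rational(83638732, 11911) ≈ 7022.0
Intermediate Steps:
P = -1724 (P = Add(68, Mul(32, -56)) = Add(68, -1792) = -1724)
Mul(Mul(Add(P, Function('s')(201, 76)), Add(-23735, -26741)), Pow(G, -1)) = Mul(Mul(Add(-1724, 67), Add(-23735, -26741)), Pow(11911, -1)) = Mul(Mul(-1657, -50476), Rational(1, 11911)) = Mul(83638732, Rational(1, 11911)) = Rational(83638732, 11911)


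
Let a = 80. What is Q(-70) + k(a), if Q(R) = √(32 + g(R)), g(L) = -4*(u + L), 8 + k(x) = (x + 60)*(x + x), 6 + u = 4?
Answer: 22392 + 8*√5 ≈ 22410.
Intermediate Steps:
u = -2 (u = -6 + 4 = -2)
k(x) = -8 + 2*x*(60 + x) (k(x) = -8 + (x + 60)*(x + x) = -8 + (60 + x)*(2*x) = -8 + 2*x*(60 + x))
g(L) = 8 - 4*L (g(L) = -4*(-2 + L) = 8 - 4*L)
Q(R) = √(40 - 4*R) (Q(R) = √(32 + (8 - 4*R)) = √(40 - 4*R))
Q(-70) + k(a) = 2*√(10 - 1*(-70)) + (-8 + 2*80² + 120*80) = 2*√(10 + 70) + (-8 + 2*6400 + 9600) = 2*√80 + (-8 + 12800 + 9600) = 2*(4*√5) + 22392 = 8*√5 + 22392 = 22392 + 8*√5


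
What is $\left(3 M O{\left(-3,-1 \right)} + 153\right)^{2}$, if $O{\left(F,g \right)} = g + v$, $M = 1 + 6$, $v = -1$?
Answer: $12321$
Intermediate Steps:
$M = 7$
$O{\left(F,g \right)} = -1 + g$ ($O{\left(F,g \right)} = g - 1 = -1 + g$)
$\left(3 M O{\left(-3,-1 \right)} + 153\right)^{2} = \left(3 \cdot 7 \left(-1 - 1\right) + 153\right)^{2} = \left(21 \left(-2\right) + 153\right)^{2} = \left(-42 + 153\right)^{2} = 111^{2} = 12321$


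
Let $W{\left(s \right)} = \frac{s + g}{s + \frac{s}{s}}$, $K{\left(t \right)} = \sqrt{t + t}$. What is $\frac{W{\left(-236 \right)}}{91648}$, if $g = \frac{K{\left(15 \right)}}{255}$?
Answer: $\frac{59}{5384320} - \frac{\sqrt{30}}{5492006400} \approx 1.0957 \cdot 10^{-5}$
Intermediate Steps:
$K{\left(t \right)} = \sqrt{2} \sqrt{t}$ ($K{\left(t \right)} = \sqrt{2 t} = \sqrt{2} \sqrt{t}$)
$g = \frac{\sqrt{30}}{255}$ ($g = \frac{\sqrt{2} \sqrt{15}}{255} = \sqrt{30} \cdot \frac{1}{255} = \frac{\sqrt{30}}{255} \approx 0.021479$)
$W{\left(s \right)} = \frac{s + \frac{\sqrt{30}}{255}}{1 + s}$ ($W{\left(s \right)} = \frac{s + \frac{\sqrt{30}}{255}}{s + \frac{s}{s}} = \frac{s + \frac{\sqrt{30}}{255}}{s + 1} = \frac{s + \frac{\sqrt{30}}{255}}{1 + s}$)
$\frac{W{\left(-236 \right)}}{91648} = \frac{\frac{1}{1 - 236} \left(-236 + \frac{\sqrt{30}}{255}\right)}{91648} = \frac{-236 + \frac{\sqrt{30}}{255}}{-235} \cdot \frac{1}{91648} = - \frac{-236 + \frac{\sqrt{30}}{255}}{235} \cdot \frac{1}{91648} = \left(\frac{236}{235} - \frac{\sqrt{30}}{59925}\right) \frac{1}{91648} = \frac{59}{5384320} - \frac{\sqrt{30}}{5492006400}$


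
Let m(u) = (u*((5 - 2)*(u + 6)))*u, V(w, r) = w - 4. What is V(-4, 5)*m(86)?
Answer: -16330368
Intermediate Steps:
V(w, r) = -4 + w
m(u) = u²*(18 + 3*u) (m(u) = (u*(3*(6 + u)))*u = (u*(18 + 3*u))*u = u²*(18 + 3*u))
V(-4, 5)*m(86) = (-4 - 4)*(3*86²*(6 + 86)) = -24*7396*92 = -8*2041296 = -16330368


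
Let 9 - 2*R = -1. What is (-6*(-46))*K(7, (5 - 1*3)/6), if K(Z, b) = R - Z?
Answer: -552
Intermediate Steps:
R = 5 (R = 9/2 - ½*(-1) = 9/2 + ½ = 5)
K(Z, b) = 5 - Z
(-6*(-46))*K(7, (5 - 1*3)/6) = (-6*(-46))*(5 - 1*7) = 276*(5 - 7) = 276*(-2) = -552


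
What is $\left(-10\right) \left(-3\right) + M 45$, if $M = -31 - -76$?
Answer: $2055$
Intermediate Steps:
$M = 45$ ($M = -31 + 76 = 45$)
$\left(-10\right) \left(-3\right) + M 45 = \left(-10\right) \left(-3\right) + 45 \cdot 45 = 30 + 2025 = 2055$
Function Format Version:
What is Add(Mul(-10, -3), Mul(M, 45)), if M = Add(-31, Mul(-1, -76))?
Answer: 2055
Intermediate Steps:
M = 45 (M = Add(-31, 76) = 45)
Add(Mul(-10, -3), Mul(M, 45)) = Add(Mul(-10, -3), Mul(45, 45)) = Add(30, 2025) = 2055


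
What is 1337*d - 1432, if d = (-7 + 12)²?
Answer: 31993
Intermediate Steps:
d = 25 (d = 5² = 25)
1337*d - 1432 = 1337*25 - 1432 = 33425 - 1432 = 31993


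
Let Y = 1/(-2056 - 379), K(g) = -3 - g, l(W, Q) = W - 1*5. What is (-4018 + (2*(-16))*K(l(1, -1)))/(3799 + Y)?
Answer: -4930875/4625282 ≈ -1.0661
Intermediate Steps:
l(W, Q) = -5 + W (l(W, Q) = W - 5 = -5 + W)
Y = -1/2435 (Y = 1/(-2435) = -1/2435 ≈ -0.00041068)
(-4018 + (2*(-16))*K(l(1, -1)))/(3799 + Y) = (-4018 + (2*(-16))*(-3 - (-5 + 1)))/(3799 - 1/2435) = (-4018 - 32*(-3 - 1*(-4)))/(9250564/2435) = (-4018 - 32*(-3 + 4))*(2435/9250564) = (-4018 - 32*1)*(2435/9250564) = (-4018 - 32)*(2435/9250564) = -4050*2435/9250564 = -4930875/4625282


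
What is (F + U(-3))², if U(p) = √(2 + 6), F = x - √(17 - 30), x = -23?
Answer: (23 - 2*√2 + I*√13)² ≈ 393.89 + 145.46*I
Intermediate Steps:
F = -23 - I*√13 (F = -23 - √(17 - 30) = -23 - √(-13) = -23 - I*√13 ≈ -23.0 - 3.6056*I)
U(p) = 2*√2 (U(p) = √8 = 2*√2)
(F + U(-3))² = ((-23 - I*√13) + 2*√2)² = (-23 + 2*√2 - I*√13)²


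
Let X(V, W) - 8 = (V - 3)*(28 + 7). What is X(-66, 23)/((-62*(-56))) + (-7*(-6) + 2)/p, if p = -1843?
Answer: -4588869/6398896 ≈ -0.71713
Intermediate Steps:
X(V, W) = -97 + 35*V (X(V, W) = 8 + (V - 3)*(28 + 7) = 8 + (-3 + V)*35 = 8 + (-105 + 35*V) = -97 + 35*V)
X(-66, 23)/((-62*(-56))) + (-7*(-6) + 2)/p = (-97 + 35*(-66))/((-62*(-56))) + (-7*(-6) + 2)/(-1843) = (-97 - 2310)/3472 + (42 + 2)*(-1/1843) = -2407*1/3472 + 44*(-1/1843) = -2407/3472 - 44/1843 = -4588869/6398896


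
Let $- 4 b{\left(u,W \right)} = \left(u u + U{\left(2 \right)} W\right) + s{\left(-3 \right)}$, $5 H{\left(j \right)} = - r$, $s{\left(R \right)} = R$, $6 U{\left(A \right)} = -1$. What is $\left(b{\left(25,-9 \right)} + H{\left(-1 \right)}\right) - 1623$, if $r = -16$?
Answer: $- \frac{71027}{40} \approx -1775.7$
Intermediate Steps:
$U{\left(A \right)} = - \frac{1}{6}$ ($U{\left(A \right)} = \frac{1}{6} \left(-1\right) = - \frac{1}{6}$)
$H{\left(j \right)} = \frac{16}{5}$ ($H{\left(j \right)} = \frac{\left(-1\right) \left(-16\right)}{5} = \frac{1}{5} \cdot 16 = \frac{16}{5}$)
$b{\left(u,W \right)} = \frac{3}{4} - \frac{u^{2}}{4} + \frac{W}{24}$ ($b{\left(u,W \right)} = - \frac{\left(u u - \frac{W}{6}\right) - 3}{4} = - \frac{\left(u^{2} - \frac{W}{6}\right) - 3}{4} = - \frac{-3 + u^{2} - \frac{W}{6}}{4} = \frac{3}{4} - \frac{u^{2}}{4} + \frac{W}{24}$)
$\left(b{\left(25,-9 \right)} + H{\left(-1 \right)}\right) - 1623 = \left(\left(\frac{3}{4} - \frac{25^{2}}{4} + \frac{1}{24} \left(-9\right)\right) + \frac{16}{5}\right) - 1623 = \left(\left(\frac{3}{4} - \frac{625}{4} - \frac{3}{8}\right) + \frac{16}{5}\right) - 1623 = \left(- \frac{1247}{8} + \frac{16}{5}\right) - 1623 = - \frac{6107}{40} - 1623 = - \frac{71027}{40}$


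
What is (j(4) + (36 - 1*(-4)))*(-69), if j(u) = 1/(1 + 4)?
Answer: -13869/5 ≈ -2773.8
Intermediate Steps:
j(u) = ⅕ (j(u) = 1/5 = ⅕)
(j(4) + (36 - 1*(-4)))*(-69) = (⅕ + (36 - 1*(-4)))*(-69) = (⅕ + (36 + 4))*(-69) = (⅕ + 40)*(-69) = (201/5)*(-69) = -13869/5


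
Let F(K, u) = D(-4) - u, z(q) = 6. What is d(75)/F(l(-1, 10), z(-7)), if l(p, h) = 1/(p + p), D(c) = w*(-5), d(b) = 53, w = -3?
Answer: 53/9 ≈ 5.8889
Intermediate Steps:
D(c) = 15 (D(c) = -3*(-5) = 15)
l(p, h) = 1/(2*p)
F(K, u) = 15 - u
d(75)/F(l(-1, 10), z(-7)) = 53/(15 - 1*6) = 53/(15 - 6) = 53/9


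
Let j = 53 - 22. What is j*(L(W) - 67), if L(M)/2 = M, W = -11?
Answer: -2759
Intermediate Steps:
j = 31
L(M) = 2*M
j*(L(W) - 67) = 31*(2*(-11) - 67) = 31*(-22 - 67) = 31*(-89) = -2759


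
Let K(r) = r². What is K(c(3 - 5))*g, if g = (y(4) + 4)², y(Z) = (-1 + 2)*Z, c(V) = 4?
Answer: 1024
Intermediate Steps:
y(Z) = Z (y(Z) = 1*Z = Z)
g = 64 (g = (4 + 4)² = 8² = 64)
K(c(3 - 5))*g = 4²*64 = 16*64 = 1024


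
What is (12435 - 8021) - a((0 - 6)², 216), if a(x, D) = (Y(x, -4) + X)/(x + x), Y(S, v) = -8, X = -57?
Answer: 317873/72 ≈ 4414.9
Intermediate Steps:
a(x, D) = -65/(2*x) (a(x, D) = (-8 - 57)/(x + x) = -65*1/(2*x) = -65/(2*x))
(12435 - 8021) - a((0 - 6)², 216) = (12435 - 8021) - (-65)/(2*((0 - 6)²)) = 4414 - (-65)/(2*((-6)²)) = 4414 - (-65)/(2*36) = 4414 - 1*(-65/72) = 4414 + 65/72 = 317873/72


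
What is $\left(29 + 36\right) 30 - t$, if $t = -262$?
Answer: $2212$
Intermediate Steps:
$\left(29 + 36\right) 30 - t = \left(29 + 36\right) 30 - -262 = 65 \cdot 30 + 262 = 1950 + 262 = 2212$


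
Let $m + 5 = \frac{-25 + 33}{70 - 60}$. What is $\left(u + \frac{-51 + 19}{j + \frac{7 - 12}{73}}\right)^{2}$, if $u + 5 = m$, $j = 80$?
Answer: $\frac{3138016324}{34047225} \approx 92.167$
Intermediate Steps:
$m = - \frac{21}{5}$ ($m = -5 + \frac{-25 + 33}{70 - 60} = -5 + \frac{8}{10} = -5 + 8 \cdot \frac{1}{10} = -5 + \frac{4}{5} = - \frac{21}{5} \approx -4.2$)
$u = - \frac{46}{5}$ ($u = -5 - \frac{21}{5} = - \frac{46}{5} \approx -9.2$)
$\left(u + \frac{-51 + 19}{j + \frac{7 - 12}{73}}\right)^{2} = \left(- \frac{46}{5} + \frac{-51 + 19}{80 + \frac{7 - 12}{73}}\right)^{2} = \left(- \frac{46}{5} - \frac{32}{80 - \frac{5}{73}}\right)^{2} = \left(- \frac{46}{5} - \frac{32}{\frac{5835}{73}}\right)^{2} = \left(- \frac{46}{5} - \frac{2336}{5835}\right)^{2} = \left(- \frac{56018}{5835}\right)^{2} = \frac{3138016324}{34047225}$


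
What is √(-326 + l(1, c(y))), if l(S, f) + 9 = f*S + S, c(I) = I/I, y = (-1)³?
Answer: 3*I*√37 ≈ 18.248*I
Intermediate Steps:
y = -1
c(I) = 1
l(S, f) = -9 + S + S*f (l(S, f) = -9 + (f*S + S) = -9 + (S*f + S) = -9 + (S + S*f) = -9 + S + S*f)
√(-326 + l(1, c(y))) = √(-326 + (-9 + 1 + 1*1)) = √(-326 + (-9 + 1 + 1)) = √(-326 - 7) = √(-333) = 3*I*√37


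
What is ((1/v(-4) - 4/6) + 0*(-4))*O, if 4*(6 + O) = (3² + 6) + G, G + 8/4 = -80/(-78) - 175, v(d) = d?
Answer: 39677/936 ≈ 42.390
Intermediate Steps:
G = -6863/39 (G = -2 + (-80/(-78) - 175) = -2 + (-80*(-1/78) - 175) = -2 + (40/39 - 175) = -2 - 6785/39 = -6863/39 ≈ -175.97)
O = -3607/78 (O = -6 + ((3² + 6) - 6863/39)/4 = -6 + ((9 + 6) - 6863/39)/4 = -6 + (15 - 6863/39)/4 = -6 + (¼)*(-6278/39) = -6 - 3139/78 = -3607/78 ≈ -46.244)
((1/v(-4) - 4/6) + 0*(-4))*O = ((1/(-4) - 4/6) + 0*(-4))*(-3607/78) = ((1*(-¼) - 4*⅙) + 0)*(-3607/78) = ((-¼ - ⅔) + 0)*(-3607/78) = (-11/12 + 0)*(-3607/78) = -11/12*(-3607/78) = 39677/936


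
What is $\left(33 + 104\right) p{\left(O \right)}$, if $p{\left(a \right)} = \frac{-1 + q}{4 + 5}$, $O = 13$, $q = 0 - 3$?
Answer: $- \frac{548}{9} \approx -60.889$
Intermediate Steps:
$q = -3$ ($q = 0 - 3 = -3$)
$p{\left(a \right)} = - \frac{4}{9}$ ($p{\left(a \right)} = \frac{-1 - 3}{4 + 5} = - \frac{4}{9}$)
$\left(33 + 104\right) p{\left(O \right)} = \left(33 + 104\right) \left(- \frac{4}{9}\right) = 137 \left(- \frac{4}{9}\right) = - \frac{548}{9}$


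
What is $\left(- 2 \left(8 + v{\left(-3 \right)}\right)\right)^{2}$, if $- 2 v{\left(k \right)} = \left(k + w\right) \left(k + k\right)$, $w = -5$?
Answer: $1024$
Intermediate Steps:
$v{\left(k \right)} = - k \left(-5 + k\right)$ ($v{\left(k \right)} = - \frac{\left(k - 5\right) \left(k + k\right)}{2} = - \frac{\left(-5 + k\right) 2 k}{2} = - \frac{2 k \left(-5 + k\right)}{2} = - k \left(-5 + k\right)$)
$\left(- 2 \left(8 + v{\left(-3 \right)}\right)\right)^{2} = \left(- 2 \left(8 - 3 \left(5 - -3\right)\right)\right)^{2} = \left(- 2 \left(8 - 3 \left(5 + 3\right)\right)\right)^{2} = \left(- 2 \left(8 - 24\right)\right)^{2} = \left(\left(-2\right) \left(-16\right)\right)^{2} = 32^{2} = 1024$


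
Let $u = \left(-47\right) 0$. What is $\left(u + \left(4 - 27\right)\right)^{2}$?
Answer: $529$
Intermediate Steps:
$u = 0$
$\left(u + \left(4 - 27\right)\right)^{2} = \left(0 + \left(4 - 27\right)\right)^{2} = \left(0 - 23\right)^{2} = \left(-23\right)^{2} = 529$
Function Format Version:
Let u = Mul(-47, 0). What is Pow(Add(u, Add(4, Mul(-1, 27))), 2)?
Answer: 529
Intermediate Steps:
u = 0
Pow(Add(u, Add(4, Mul(-1, 27))), 2) = Pow(Add(0, Add(4, Mul(-1, 27))), 2) = Pow(Add(0, Add(4, -27)), 2) = Pow(Add(0, -23), 2) = Pow(-23, 2) = 529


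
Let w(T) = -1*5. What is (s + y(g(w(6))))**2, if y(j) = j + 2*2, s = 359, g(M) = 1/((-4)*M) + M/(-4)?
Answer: 13271449/100 ≈ 1.3271e+5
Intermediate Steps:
w(T) = -5
g(M) = -M/4 - 1/(4*M) (g(M) = -1/(4*M) + M*(-1/4) = -1/(4*M) - M/4 = -M/4 - 1/(4*M))
y(j) = 4 + j (y(j) = j + 4 = 4 + j)
(s + y(g(w(6))))**2 = (359 + (4 + (1/4)*(-1 - 1*(-5)**2)/(-5)))**2 = (359 + (4 + (1/4)*(-1/5)*(-1 - 1*25)))**2 = (359 + (4 + (1/4)*(-1/5)*(-1 - 25)))**2 = (359 + (4 + (1/4)*(-1/5)*(-26)))**2 = (359 + (4 + 13/10))**2 = (359 + 53/10)**2 = (3643/10)**2 = 13271449/100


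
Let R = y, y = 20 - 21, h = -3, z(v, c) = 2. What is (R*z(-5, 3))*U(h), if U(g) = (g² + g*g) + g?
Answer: -30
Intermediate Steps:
y = -1
R = -1
U(g) = g + 2*g² (U(g) = (g² + g²) + g = 2*g² + g = g + 2*g²)
(R*z(-5, 3))*U(h) = (-1*2)*(-3*(1 + 2*(-3))) = -(-6)*(1 - 6) = -(-6)*(-5) = -2*15 = -30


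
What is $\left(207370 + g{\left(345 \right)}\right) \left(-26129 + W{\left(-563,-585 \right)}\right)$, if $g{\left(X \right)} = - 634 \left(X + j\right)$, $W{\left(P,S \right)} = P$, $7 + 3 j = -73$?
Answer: $- \frac{444154880}{3} \approx -1.4805 \cdot 10^{8}$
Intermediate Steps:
$j = - \frac{80}{3}$ ($j = - \frac{7}{3} + \frac{1}{3} \left(-73\right) = - \frac{7}{3} - \frac{73}{3} = - \frac{80}{3} \approx -26.667$)
$g{\left(X \right)} = \frac{50720}{3} - 634 X$ ($g{\left(X \right)} = - 634 \left(X - \frac{80}{3}\right) = - 634 \left(- \frac{80}{3} + X\right) = \frac{50720}{3} - 634 X$)
$\left(207370 + g{\left(345 \right)}\right) \left(-26129 + W{\left(-563,-585 \right)}\right) = \left(207370 + \left(\frac{50720}{3} - 218730\right)\right) \left(-26129 - 563\right) = \left(207370 + \left(\frac{50720}{3} - 218730\right)\right) \left(-26692\right) = \left(207370 - \frac{605470}{3}\right) \left(-26692\right) = \frac{16640}{3} \left(-26692\right) = - \frac{444154880}{3}$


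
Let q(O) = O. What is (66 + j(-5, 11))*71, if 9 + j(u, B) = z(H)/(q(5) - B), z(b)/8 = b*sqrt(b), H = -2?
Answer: 4047 + 568*I*sqrt(2)/3 ≈ 4047.0 + 267.76*I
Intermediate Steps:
z(b) = 8*b**(3/2) (z(b) = 8*(b*sqrt(b)) = 8*b**(3/2))
j(u, B) = -9 - 16*I*sqrt(2)/(5 - B) (j(u, B) = -9 + (8*(-2)**(3/2))/(5 - B) = -9 + (8*(-2*I*sqrt(2)))/(5 - B) = -9 + (-16*I*sqrt(2))/(5 - B) = -9 - 16*I*sqrt(2)/(5 - B))
(66 + j(-5, 11))*71 = (66 + (45 - 9*11 + 16*I*sqrt(2))/(-5 + 11))*71 = (66 + (45 - 99 + 16*I*sqrt(2))/6)*71 = (66 + (-54 + 16*I*sqrt(2))/6)*71 = (66 + (-9 + 8*I*sqrt(2)/3))*71 = (57 + 8*I*sqrt(2)/3)*71 = 4047 + 568*I*sqrt(2)/3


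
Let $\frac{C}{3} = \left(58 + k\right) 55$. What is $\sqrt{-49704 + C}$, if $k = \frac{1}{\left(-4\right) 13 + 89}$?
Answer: $\frac{57 i \sqrt{16909}}{37} \approx 200.32 i$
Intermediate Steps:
$k = \frac{1}{37}$ ($k = \frac{1}{-52 + 89} = \frac{1}{37} \approx 0.027027$)
$C = \frac{354255}{37}$ ($C = 3 \left(58 + \frac{1}{37}\right) 55 = 3 \cdot \frac{2147}{37} \cdot 55 = 3 \cdot \frac{118085}{37} = \frac{354255}{37} \approx 9574.5$)
$\sqrt{-49704 + C} = \sqrt{-49704 + \frac{354255}{37}} = \sqrt{- \frac{1484793}{37}} = \frac{57 i \sqrt{16909}}{37}$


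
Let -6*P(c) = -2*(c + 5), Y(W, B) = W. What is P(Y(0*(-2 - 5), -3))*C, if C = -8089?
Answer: -40445/3 ≈ -13482.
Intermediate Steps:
P(c) = 5/3 + c/3 (P(c) = -(-1)*(c + 5)/3 = -(-1)*(5 + c)/3 = -(-10 - 2*c)/6 = 5/3 + c/3)
P(Y(0*(-2 - 5), -3))*C = (5/3 + (0*(-2 - 5))/3)*(-8089) = (5/3 + (0*(-7))/3)*(-8089) = (5/3 + (⅓)*0)*(-8089) = (5/3 + 0)*(-8089) = (5/3)*(-8089) = -40445/3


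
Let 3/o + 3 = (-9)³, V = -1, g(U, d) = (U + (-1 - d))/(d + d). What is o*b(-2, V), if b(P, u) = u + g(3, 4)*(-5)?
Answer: -1/976 ≈ -0.0010246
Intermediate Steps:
g(U, d) = (-1 + U - d)/(2*d) (g(U, d) = (-1 + U - d)/((2*d)) = (-1 + U - d)*(1/(2*d)) = (-1 + U - d)/(2*d))
o = -1/244 (o = 3/(-3 + (-9)³) = 3/(-3 - 729) = 3/(-732) = 3*(-1/732) = -1/244 ≈ -0.0040984)
b(P, u) = 5/4 + u (b(P, u) = u + ((½)*(-1 + 3 - 1*4)/4)*(-5) = u + ((½)*(¼)*(-1 + 3 - 4))*(-5) = u + ((½)*(¼)*(-2))*(-5) = u - ¼*(-5) = u + 5/4 = 5/4 + u)
o*b(-2, V) = -(5/4 - 1)/244 = -1/244*¼ = -1/976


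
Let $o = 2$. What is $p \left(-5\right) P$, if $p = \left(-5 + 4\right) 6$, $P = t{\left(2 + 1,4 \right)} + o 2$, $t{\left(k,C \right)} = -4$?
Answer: $0$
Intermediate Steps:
$P = 0$ ($P = -4 + 2 \cdot 2 = -4 + 4 = 0$)
$p = -6$ ($p = \left(-1\right) 6 = -6$)
$p \left(-5\right) P = \left(-6\right) \left(-5\right) 0 = 30 \cdot 0 = 0$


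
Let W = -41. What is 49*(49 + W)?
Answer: 392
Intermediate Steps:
49*(49 + W) = 49*(49 - 41) = 49*8 = 392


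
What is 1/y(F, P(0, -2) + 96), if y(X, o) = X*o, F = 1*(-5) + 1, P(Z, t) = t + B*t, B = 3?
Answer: -1/352 ≈ -0.0028409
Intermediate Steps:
P(Z, t) = 4*t (P(Z, t) = t + 3*t = 4*t)
F = -4 (F = -5 + 1 = -4)
1/y(F, P(0, -2) + 96) = 1/(-4*(4*(-2) + 96)) = 1/(-4*(-8 + 96)) = 1/(-4*88) = 1/(-352) = -1/352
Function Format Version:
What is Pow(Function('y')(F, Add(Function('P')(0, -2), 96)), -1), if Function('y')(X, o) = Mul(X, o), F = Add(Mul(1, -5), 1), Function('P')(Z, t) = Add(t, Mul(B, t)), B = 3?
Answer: Rational(-1, 352) ≈ -0.0028409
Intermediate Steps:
Function('P')(Z, t) = Mul(4, t) (Function('P')(Z, t) = Add(t, Mul(3, t)) = Mul(4, t))
F = -4 (F = Add(-5, 1) = -4)
Pow(Function('y')(F, Add(Function('P')(0, -2), 96)), -1) = Pow(Mul(-4, Add(Mul(4, -2), 96)), -1) = Pow(Mul(-4, Add(-8, 96)), -1) = Pow(Mul(-4, 88), -1) = Pow(-352, -1) = Rational(-1, 352)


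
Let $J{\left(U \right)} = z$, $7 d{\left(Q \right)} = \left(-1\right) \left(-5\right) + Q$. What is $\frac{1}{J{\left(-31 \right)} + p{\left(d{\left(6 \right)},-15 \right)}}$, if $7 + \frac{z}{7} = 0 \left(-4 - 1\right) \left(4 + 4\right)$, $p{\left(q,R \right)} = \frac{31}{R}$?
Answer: $- \frac{15}{766} \approx -0.019582$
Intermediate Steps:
$d{\left(Q \right)} = \frac{5}{7} + \frac{Q}{7}$ ($d{\left(Q \right)} = \frac{\left(-1\right) \left(-5\right) + Q}{7} = \frac{5 + Q}{7} = \frac{5}{7} + \frac{Q}{7}$)
$z = -49$ ($z = -49 + 7 \cdot 0 \left(-4 - 1\right) \left(4 + 4\right) = -49 + 7 \cdot 0 \left(-5\right) 8 = -49 + 7 \cdot 0 \cdot 8 = -49 + 7 \cdot 0 = -49 + 0 = -49$)
$J{\left(U \right)} = -49$
$\frac{1}{J{\left(-31 \right)} + p{\left(d{\left(6 \right)},-15 \right)}} = \frac{1}{-49 + \frac{31}{-15}} = \frac{1}{-49 + 31 \left(- \frac{1}{15}\right)} = \frac{1}{-49 - \frac{31}{15}} = \frac{1}{- \frac{766}{15}} = - \frac{15}{766}$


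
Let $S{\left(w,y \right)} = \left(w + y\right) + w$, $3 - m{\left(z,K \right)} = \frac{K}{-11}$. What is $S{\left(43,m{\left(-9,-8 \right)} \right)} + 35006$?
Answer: $\frac{386037}{11} \approx 35094.0$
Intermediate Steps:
$m{\left(z,K \right)} = 3 + \frac{K}{11}$ ($m{\left(z,K \right)} = 3 - \frac{K}{-11} = 3 - K \left(- \frac{1}{11}\right) = 3 - - \frac{K}{11} = 3 + \frac{K}{11}$)
$S{\left(w,y \right)} = y + 2 w$
$S{\left(43,m{\left(-9,-8 \right)} \right)} + 35006 = \left(\left(3 + \frac{1}{11} \left(-8\right)\right) + 2 \cdot 43\right) + 35006 = \left(\left(3 - \frac{8}{11}\right) + 86\right) + 35006 = \left(\frac{25}{11} + 86\right) + 35006 = \frac{971}{11} + 35006 = \frac{386037}{11}$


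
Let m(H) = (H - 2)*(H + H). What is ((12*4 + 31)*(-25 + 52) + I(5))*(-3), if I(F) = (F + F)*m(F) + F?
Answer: -7314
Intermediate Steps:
m(H) = 2*H*(-2 + H) (m(H) = (-2 + H)*(2*H) = 2*H*(-2 + H))
I(F) = F + 4*F²*(-2 + F) (I(F) = (F + F)*(2*F*(-2 + F)) + F = (2*F)*(2*F*(-2 + F)) + F = 4*F²*(-2 + F) + F = F + 4*F²*(-2 + F))
((12*4 + 31)*(-25 + 52) + I(5))*(-3) = ((12*4 + 31)*(-25 + 52) + 5*(1 + 4*5*(-2 + 5)))*(-3) = ((48 + 31)*27 + 5*(1 + 4*5*3))*(-3) = (79*27 + 5*(1 + 60))*(-3) = (2133 + 5*61)*(-3) = (2133 + 305)*(-3) = 2438*(-3) = -7314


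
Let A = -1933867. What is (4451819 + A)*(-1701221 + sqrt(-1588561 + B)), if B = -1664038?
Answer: -4283592819392 + 2517952*I*sqrt(3252599) ≈ -4.2836e+12 + 4.5411e+9*I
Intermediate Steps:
(4451819 + A)*(-1701221 + sqrt(-1588561 + B)) = (4451819 - 1933867)*(-1701221 + sqrt(-1588561 - 1664038)) = 2517952*(-1701221 + sqrt(-3252599)) = 2517952*(-1701221 + I*sqrt(3252599)) = -4283592819392 + 2517952*I*sqrt(3252599)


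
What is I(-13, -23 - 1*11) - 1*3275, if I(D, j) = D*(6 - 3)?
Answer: -3314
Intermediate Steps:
I(D, j) = 3*D (I(D, j) = D*3 = 3*D)
I(-13, -23 - 1*11) - 1*3275 = 3*(-13) - 1*3275 = -39 - 3275 = -3314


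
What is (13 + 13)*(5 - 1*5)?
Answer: 0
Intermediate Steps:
(13 + 13)*(5 - 1*5) = 26*(5 - 5) = 26*0 = 0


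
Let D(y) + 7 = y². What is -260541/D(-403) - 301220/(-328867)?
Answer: -12254868869/17802886178 ≈ -0.68836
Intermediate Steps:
D(y) = -7 + y²
-260541/D(-403) - 301220/(-328867) = -260541/(-7 + (-403)²) - 301220/(-328867) = -260541/(-7 + 162409) - 301220*(-1/328867) = -260541/162402 + 301220/328867 = -260541*1/162402 + 301220/328867 = -86847/54134 + 301220/328867 = -12254868869/17802886178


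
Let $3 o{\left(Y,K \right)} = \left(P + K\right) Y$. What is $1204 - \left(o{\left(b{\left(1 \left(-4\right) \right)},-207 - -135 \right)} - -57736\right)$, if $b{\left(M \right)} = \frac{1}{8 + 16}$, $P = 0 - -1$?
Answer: $- \frac{4070233}{72} \approx -56531.0$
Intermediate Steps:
$P = 1$ ($P = 0 + 1 = 1$)
$b{\left(M \right)} = \frac{1}{24}$
$o{\left(Y,K \right)} = \frac{Y \left(1 + K\right)}{3}$ ($o{\left(Y,K \right)} = \frac{\left(1 + K\right) Y}{3} = \frac{Y \left(1 + K\right)}{3}$)
$1204 - \left(o{\left(b{\left(1 \left(-4\right) \right)},-207 - -135 \right)} - -57736\right) = 1204 - \left(\frac{1}{3} \cdot \frac{1}{24} \left(1 - 72\right) - -57736\right) = 1204 - \left(\frac{1}{3} \cdot \frac{1}{24} \left(1 + \left(-207 + 135\right)\right) + 57736\right) = 1204 - \left(\frac{1}{3} \cdot \frac{1}{24} \left(1 - 72\right) + 57736\right) = 1204 - \left(\frac{1}{3} \cdot \frac{1}{24} \left(-71\right) + 57736\right) = 1204 - \left(- \frac{71}{72} + 57736\right) = 1204 - \frac{4156921}{72} = - \frac{4070233}{72}$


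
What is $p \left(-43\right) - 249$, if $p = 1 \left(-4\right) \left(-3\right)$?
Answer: $-765$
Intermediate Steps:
$p = 12$ ($p = \left(-4\right) \left(-3\right) = 12$)
$p \left(-43\right) - 249 = 12 \left(-43\right) - 249 = -516 - 249 = -765$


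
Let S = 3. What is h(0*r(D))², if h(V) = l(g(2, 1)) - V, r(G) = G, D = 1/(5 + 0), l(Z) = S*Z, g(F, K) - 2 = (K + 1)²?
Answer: 324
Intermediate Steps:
g(F, K) = 2 + (1 + K)² (g(F, K) = 2 + (K + 1)² = 2 + (1 + K)²)
l(Z) = 3*Z
D = ⅕ (D = 1/5 = ⅕ ≈ 0.20000)
h(V) = 18 - V (h(V) = 3*(2 + (1 + 1)²) - V = 3*(2 + 2²) - V = 3*(2 + 4) - V = 3*6 - V = 18 - V)
h(0*r(D))² = (18 - 0/5)² = (18 - 1*0)² = (18 + 0)² = 18² = 324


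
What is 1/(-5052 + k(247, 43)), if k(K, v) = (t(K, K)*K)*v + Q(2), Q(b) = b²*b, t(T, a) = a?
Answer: 1/2618343 ≈ 3.8192e-7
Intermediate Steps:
Q(b) = b³
k(K, v) = 8 + v*K² (k(K, v) = (K*K)*v + 2³ = K²*v + 8 = v*K² + 8 = 8 + v*K²)
1/(-5052 + k(247, 43)) = 1/(-5052 + (8 + 43*247²)) = 1/(-5052 + (8 + 43*61009)) = 1/(-5052 + (8 + 2623387)) = 1/(-5052 + 2623395) = 1/2618343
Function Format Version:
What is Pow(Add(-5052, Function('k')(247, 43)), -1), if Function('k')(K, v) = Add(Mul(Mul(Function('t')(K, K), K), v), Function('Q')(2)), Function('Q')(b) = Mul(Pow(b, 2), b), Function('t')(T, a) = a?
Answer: Rational(1, 2618343) ≈ 3.8192e-7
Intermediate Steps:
Function('Q')(b) = Pow(b, 3)
Function('k')(K, v) = Add(8, Mul(v, Pow(K, 2))) (Function('k')(K, v) = Add(Mul(Mul(K, K), v), Pow(2, 3)) = Add(Mul(Pow(K, 2), v), 8) = Add(Mul(v, Pow(K, 2)), 8) = Add(8, Mul(v, Pow(K, 2))))
Pow(Add(-5052, Function('k')(247, 43)), -1) = Pow(Add(-5052, Add(8, Mul(43, Pow(247, 2)))), -1) = Pow(Add(-5052, Add(8, Mul(43, 61009))), -1) = Pow(Add(-5052, Add(8, 2623387)), -1) = Pow(Add(-5052, 2623395), -1) = Pow(2618343, -1) = Rational(1, 2618343)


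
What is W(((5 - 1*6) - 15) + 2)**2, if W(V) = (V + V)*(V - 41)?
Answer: 2371600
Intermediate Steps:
W(V) = 2*V*(-41 + V) (W(V) = (2*V)*(-41 + V) = 2*V*(-41 + V))
W(((5 - 1*6) - 15) + 2)**2 = (2*(((5 - 1*6) - 15) + 2)*(-41 + (((5 - 1*6) - 15) + 2)))**2 = (2*(((5 - 6) - 15) + 2)*(-41 + (((5 - 6) - 15) + 2)))**2 = (2*((-1 - 15) + 2)*(-41 + ((-1 - 15) + 2)))**2 = (2*(-16 + 2)*(-41 + (-16 + 2)))**2 = (2*(-14)*(-41 - 14))**2 = (2*(-14)*(-55))**2 = 1540**2 = 2371600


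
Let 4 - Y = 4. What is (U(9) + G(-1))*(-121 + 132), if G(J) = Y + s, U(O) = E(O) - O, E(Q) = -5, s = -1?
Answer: -165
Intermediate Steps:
Y = 0 (Y = 4 - 1*4 = 4 - 4 = 0)
U(O) = -5 - O
G(J) = -1 (G(J) = 0 - 1 = -1)
(U(9) + G(-1))*(-121 + 132) = ((-5 - 1*9) - 1)*(-121 + 132) = ((-5 - 9) - 1)*11 = (-14 - 1)*11 = -15*11 = -165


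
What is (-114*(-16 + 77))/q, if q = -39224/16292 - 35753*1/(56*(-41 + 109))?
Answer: 31019968/52621 ≈ 589.50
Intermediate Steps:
q = -182963217/15509984 (q = -39224*1/16292 - 35753/(56*68) = -9806/4073 - 35753/3808 = -182963217/15509984 ≈ -11.796)
(-114*(-16 + 77))/q = (-114*(-16 + 77))/(-182963217/15509984) = -114*61*(-15509984/182963217) = -6954*(-15509984/182963217) = 31019968/52621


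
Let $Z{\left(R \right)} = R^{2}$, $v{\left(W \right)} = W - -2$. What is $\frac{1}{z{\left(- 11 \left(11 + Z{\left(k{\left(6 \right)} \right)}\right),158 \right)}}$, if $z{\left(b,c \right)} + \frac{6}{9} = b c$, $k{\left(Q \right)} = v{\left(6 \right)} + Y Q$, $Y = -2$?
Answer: $- \frac{3}{140780} \approx -2.131 \cdot 10^{-5}$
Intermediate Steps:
$v{\left(W \right)} = 2 + W$ ($v{\left(W \right)} = W + 2 = 2 + W$)
$k{\left(Q \right)} = 8 - 2 Q$ ($k{\left(Q \right)} = \left(2 + 6\right) - 2 Q = 8 - 2 Q$)
$z{\left(b,c \right)} = - \frac{2}{3} + b c$
$\frac{1}{z{\left(- 11 \left(11 + Z{\left(k{\left(6 \right)} \right)}\right),158 \right)}} = \frac{1}{- \frac{2}{3} + - 11 \left(11 + \left(8 - 12\right)^{2}\right) 158} = \frac{1}{- \frac{2}{3} + - 11 \left(11 + \left(-4\right)^{2}\right) 158} = \frac{1}{- \frac{2}{3} + - 11 \left(11 + 16\right) 158} = \frac{1}{- \frac{2}{3} + \left(-11\right) 27 \cdot 158} = \frac{1}{- \frac{2}{3} - 46926} = \frac{1}{- \frac{140780}{3}} = - \frac{3}{140780}$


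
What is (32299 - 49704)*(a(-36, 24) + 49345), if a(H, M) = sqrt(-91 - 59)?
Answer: -858849725 - 87025*I*sqrt(6) ≈ -8.5885e+8 - 2.1317e+5*I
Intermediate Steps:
a(H, M) = 5*I*sqrt(6) (a(H, M) = sqrt(-150) = 5*I*sqrt(6))
(32299 - 49704)*(a(-36, 24) + 49345) = (32299 - 49704)*(5*I*sqrt(6) + 49345) = -17405*(49345 + 5*I*sqrt(6)) = -858849725 - 87025*I*sqrt(6)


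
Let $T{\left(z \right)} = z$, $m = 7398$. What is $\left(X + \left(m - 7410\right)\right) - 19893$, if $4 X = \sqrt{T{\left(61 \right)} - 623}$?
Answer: $-19905 + \frac{i \sqrt{562}}{4} \approx -19905.0 + 5.9266 i$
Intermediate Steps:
$X = \frac{i \sqrt{562}}{4}$ ($X = \frac{\sqrt{61 - 623}}{4} = \frac{\sqrt{-562}}{4} = \frac{i \sqrt{562}}{4} \approx 5.9266 i$)
$\left(X + \left(m - 7410\right)\right) - 19893 = \left(\frac{i \sqrt{562}}{4} + \left(7398 - 7410\right)\right) - 19893 = \left(\frac{i \sqrt{562}}{4} - 12\right) - 19893 = \left(-12 + \frac{i \sqrt{562}}{4}\right) - 19893 = -19905 + \frac{i \sqrt{562}}{4}$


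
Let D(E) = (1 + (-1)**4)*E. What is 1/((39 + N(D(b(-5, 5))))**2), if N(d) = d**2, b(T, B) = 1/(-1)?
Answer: 1/1849 ≈ 0.00054083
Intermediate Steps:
b(T, B) = -1
D(E) = 2*E (D(E) = (1 + 1)*E = 2*E)
1/((39 + N(D(b(-5, 5))))**2) = 1/((39 + (2*(-1))**2)**2) = 1/((39 + (-2)**2)**2) = 1/((39 + 4)**2) = 1/(43**2) = 1/1849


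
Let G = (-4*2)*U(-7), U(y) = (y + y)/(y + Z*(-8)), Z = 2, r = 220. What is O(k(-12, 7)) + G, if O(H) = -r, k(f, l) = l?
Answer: -5172/23 ≈ -224.87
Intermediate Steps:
U(y) = 2*y/(-16 + y) (U(y) = (y + y)/(y + 2*(-8)) = (2*y)/(y - 16) = (2*y)/(-16 + y) = 2*y/(-16 + y))
G = -112/23 (G = (-4*2)*(2*(-7)/(-16 - 7)) = -16*(-7)/(-23) = -16*(-7)*(-1)/23 = -8*14/23 = -112/23 ≈ -4.8696)
O(H) = -220 (O(H) = -1*220 = -220)
O(k(-12, 7)) + G = -220 - 112/23 = -5172/23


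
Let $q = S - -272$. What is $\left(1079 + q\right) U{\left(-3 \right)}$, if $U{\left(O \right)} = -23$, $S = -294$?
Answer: $-24311$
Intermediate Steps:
$q = -22$ ($q = -294 - -272 = -294 + 272 = -22$)
$\left(1079 + q\right) U{\left(-3 \right)} = \left(1079 - 22\right) \left(-23\right) = 1057 \left(-23\right) = -24311$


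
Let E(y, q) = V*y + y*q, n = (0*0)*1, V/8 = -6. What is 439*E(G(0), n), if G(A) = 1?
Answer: -21072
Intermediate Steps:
V = -48 (V = 8*(-6) = -48)
n = 0 (n = 0*1 = 0)
E(y, q) = -48*y + q*y (E(y, q) = -48*y + y*q = -48*y + q*y)
439*E(G(0), n) = 439*(1*(-48 + 0)) = 439*(1*(-48)) = 439*(-48) = -21072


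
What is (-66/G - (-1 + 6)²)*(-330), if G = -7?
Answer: 35970/7 ≈ 5138.6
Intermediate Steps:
(-66/G - (-1 + 6)²)*(-330) = (-66/(-7) - (-1 + 6)²)*(-330) = (-66*(-⅐) - 1*5²)*(-330) = (66/7 - 1*25)*(-330) = (66/7 - 25)*(-330) = -109/7*(-330) = 35970/7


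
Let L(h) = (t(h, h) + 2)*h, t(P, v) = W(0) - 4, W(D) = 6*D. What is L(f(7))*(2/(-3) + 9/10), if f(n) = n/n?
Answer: -7/15 ≈ -0.46667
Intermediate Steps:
f(n) = 1
t(P, v) = -4 (t(P, v) = 6*0 - 4 = 0 - 4 = -4)
L(h) = -2*h (L(h) = (-4 + 2)*h = -2*h)
L(f(7))*(2/(-3) + 9/10) = (-2*1)*(2/(-3) + 9/10) = -2*(2*(-⅓) + 9*(⅒)) = -2*(-⅔ + 9/10) = -2*7/30 = -7/15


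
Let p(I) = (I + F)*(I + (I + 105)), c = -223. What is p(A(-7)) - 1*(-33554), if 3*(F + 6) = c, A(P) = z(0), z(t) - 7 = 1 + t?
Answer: 74405/3 ≈ 24802.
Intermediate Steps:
z(t) = 8 + t (z(t) = 7 + (1 + t) = 8 + t)
A(P) = 8 (A(P) = 8 + 0 = 8)
F = -241/3 (F = -6 + (⅓)*(-223) = -6 - 223/3 = -241/3 ≈ -80.333)
p(I) = (105 + 2*I)*(-241/3 + I) (p(I) = (I - 241/3)*(I + (I + 105)) = (-241/3 + I)*(I + (105 + I)) = (-241/3 + I)*(105 + 2*I) = (105 + 2*I)*(-241/3 + I))
p(A(-7)) - 1*(-33554) = (-8435 + 2*8² - 167/3*8) - 1*(-33554) = (-8435 + 2*64 - 1336/3) + 33554 = (-8435 + 128 - 1336/3) + 33554 = -26257/3 + 33554 = 74405/3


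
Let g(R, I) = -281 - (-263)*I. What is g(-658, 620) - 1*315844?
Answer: -153065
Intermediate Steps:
g(R, I) = -281 + 263*I
g(-658, 620) - 1*315844 = (-281 + 263*620) - 1*315844 = (-281 + 163060) - 315844 = 162779 - 315844 = -153065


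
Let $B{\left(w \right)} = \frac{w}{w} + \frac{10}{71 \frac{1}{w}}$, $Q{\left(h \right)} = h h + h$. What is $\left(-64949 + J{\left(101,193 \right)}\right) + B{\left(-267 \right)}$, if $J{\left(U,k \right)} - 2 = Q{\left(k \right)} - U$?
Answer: $- \frac{1962625}{71} \approx -27643.0$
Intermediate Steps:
$Q{\left(h \right)} = h + h^{2}$ ($Q{\left(h \right)} = h^{2} + h = h + h^{2}$)
$J{\left(U,k \right)} = 2 - U + k \left(1 + k\right)$ ($J{\left(U,k \right)} = 2 - \left(U - k \left(1 + k\right)\right) = 2 - U + k \left(1 + k\right)$)
$B{\left(w \right)} = 1 + \frac{10 w}{71}$ ($B{\left(w \right)} = 1 + 10 \frac{w}{71} = 1 + \frac{10 w}{71}$)
$\left(-64949 + J{\left(101,193 \right)}\right) + B{\left(-267 \right)} = \left(-64949 + \left(2 - 101 + 193 \left(1 + 193\right)\right)\right) + \left(1 + \frac{10}{71} \left(-267\right)\right) = \left(-64949 + \left(2 - 101 + 193 \cdot 194\right)\right) + \left(1 - \frac{2670}{71}\right) = \left(-64949 + \left(2 - 101 + 37442\right)\right) - \frac{2599}{71} = \left(-64949 + 37343\right) - \frac{2599}{71} = -27606 - \frac{2599}{71} = - \frac{1962625}{71}$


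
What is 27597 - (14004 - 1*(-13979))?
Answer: -386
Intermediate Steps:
27597 - (14004 - 1*(-13979)) = 27597 - (14004 + 13979) = 27597 - 1*27983 = 27597 - 27983 = -386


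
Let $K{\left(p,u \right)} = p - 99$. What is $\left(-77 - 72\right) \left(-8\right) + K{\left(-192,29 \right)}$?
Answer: $901$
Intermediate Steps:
$K{\left(p,u \right)} = -99 + p$ ($K{\left(p,u \right)} = p - 99 = -99 + p$)
$\left(-77 - 72\right) \left(-8\right) + K{\left(-192,29 \right)} = \left(-77 - 72\right) \left(-8\right) - 291 = \left(-149\right) \left(-8\right) - 291 = 1192 - 291 = 901$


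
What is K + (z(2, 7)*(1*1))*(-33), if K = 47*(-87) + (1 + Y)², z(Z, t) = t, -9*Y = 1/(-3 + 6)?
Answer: -3148604/729 ≈ -4319.1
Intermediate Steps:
Y = -1/27 (Y = -1/(9*(-3 + 6)) = -⅑/3 = -⅑*⅓ = -1/27 ≈ -0.037037)
K = -2980205/729 (K = 47*(-87) + (1 - 1/27)² = -4089 + (26/27)² = -4089 + 676/729 = -2980205/729 ≈ -4088.1)
K + (z(2, 7)*(1*1))*(-33) = -2980205/729 + (7*(1*1))*(-33) = -2980205/729 + (7*1)*(-33) = -2980205/729 + 7*(-33) = -2980205/729 - 231 = -3148604/729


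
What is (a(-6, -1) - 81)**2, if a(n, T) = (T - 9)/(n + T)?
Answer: 310249/49 ≈ 6331.6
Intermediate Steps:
a(n, T) = (-9 + T)/(T + n)
(a(-6, -1) - 81)**2 = ((-9 - 1)/(-1 - 6) - 81)**2 = (-10/(-7) - 81)**2 = (-1/7*(-10) - 81)**2 = (10/7 - 81)**2 = (-557/7)**2 = 310249/49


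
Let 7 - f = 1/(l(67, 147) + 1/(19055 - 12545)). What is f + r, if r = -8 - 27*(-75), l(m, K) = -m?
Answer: 882812566/436169 ≈ 2024.0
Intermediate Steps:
f = 3059693/436169 (f = 7 - 1/(-1*67 + 1/(19055 - 12545)) = 7 - 1/(-67 + 1/6510) = 7 - 1/(-436169/6510) = 7 - 1*(-6510/436169) = 7 + 6510/436169 = 3059693/436169 ≈ 7.0149)
r = 2017 (r = -8 + 2025 = 2017)
f + r = 3059693/436169 + 2017 = 882812566/436169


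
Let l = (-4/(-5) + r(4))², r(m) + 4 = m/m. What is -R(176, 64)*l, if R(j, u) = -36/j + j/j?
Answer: -77/20 ≈ -3.8500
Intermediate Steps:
r(m) = -3 (r(m) = -4 + m/m = -4 + 1 = -3)
l = 121/25 (l = (-4/(-5) - 3)² = (-4*(-⅕) - 3)² = (⅘ - 3)² = (-11/5)² = 121/25 ≈ 4.8400)
R(j, u) = 1 - 36/j (R(j, u) = -36/j + 1 = 1 - 36/j)
-R(176, 64)*l = -(-36 + 176)/176*121/25 = -(1/176)*140*121/25 = -35*121/(44*25) = -1*77/20 = -77/20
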